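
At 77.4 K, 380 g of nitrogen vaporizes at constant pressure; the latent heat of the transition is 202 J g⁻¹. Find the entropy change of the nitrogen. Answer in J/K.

ΔS = 992 J/K

Heat absorbed by the substance: Q = mL = 380 × 202 = 76760 J.
At constant T, ΔS = Q_rev/T = 76760 / 77.4 = 992 J/K.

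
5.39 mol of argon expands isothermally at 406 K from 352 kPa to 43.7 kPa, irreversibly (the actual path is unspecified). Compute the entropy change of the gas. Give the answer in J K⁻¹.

Entropy is a state function, so ΔS_gas depends only on the end states.
For an isothermal ideal gas ΔS_gas = nR ln(P₁/P₂) = 5.39 × 8.314 × ln(352/43.7) = 93.5 J/K.

ΔS_gas = 93.5 J/K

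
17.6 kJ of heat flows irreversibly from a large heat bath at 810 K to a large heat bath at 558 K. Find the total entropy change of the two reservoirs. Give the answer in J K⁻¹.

ΔS_total = 9.81 J/K

ΔS_hot = −Q/T_H = −17600/810 = -21.73 J/K and ΔS_cold = +Q/T_C = 17600/558 = 31.54 J/K.
ΔS_total = -21.73 + 31.54 = 9.81 J/K, positive as the second law requires.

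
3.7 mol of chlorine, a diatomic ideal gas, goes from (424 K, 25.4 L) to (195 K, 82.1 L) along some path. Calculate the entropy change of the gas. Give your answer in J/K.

Entropy is a state function: ΔS = nC_V ln(T₂/T₁) + nR ln(V₂/V₁), with C_V = 5R/2 = 20.79 J mol⁻¹ K⁻¹ for a diatomic ideal gas.
ΔS = 3.7 × [20.79 × ln(195/424) + 8.314 × ln(82.1/25.4)] = -23.6 J/K.

ΔS = -23.6 J/K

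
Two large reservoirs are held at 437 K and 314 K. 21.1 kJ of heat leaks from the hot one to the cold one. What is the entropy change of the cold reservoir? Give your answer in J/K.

The cold reservoir gains heat Q, so ΔS_cold = +Q/T_C = 21100/314 = 67.2 J/K.

ΔS_cold = 67.2 J/K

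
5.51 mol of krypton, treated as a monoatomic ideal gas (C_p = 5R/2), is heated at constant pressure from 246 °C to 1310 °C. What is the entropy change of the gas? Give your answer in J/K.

ΔS = 128 J/K

In kelvin: T₁ = 519.15 K, T₂ = 1583.15 K. At constant pressure, ΔS = nC_p ln(T₂/T₁) with C_p = 5R/2 = 20.79 J mol⁻¹ K⁻¹.
ΔS = 5.51 × 20.79 × ln(1583.15/519.15) = 128 J/K.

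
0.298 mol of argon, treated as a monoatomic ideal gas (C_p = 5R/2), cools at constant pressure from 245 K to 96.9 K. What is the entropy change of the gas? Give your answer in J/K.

At constant pressure, ΔS = nC_p ln(T₂/T₁) with C_p = 5R/2 = 20.79 J mol⁻¹ K⁻¹.
ΔS = 0.298 × 20.79 × ln(96.9/245) = -5.75 J/K.

ΔS = -5.75 J/K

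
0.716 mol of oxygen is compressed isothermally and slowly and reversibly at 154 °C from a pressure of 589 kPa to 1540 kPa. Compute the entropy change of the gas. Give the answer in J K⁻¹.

For an isothermal ideal gas ΔS_gas = nR ln(P₁/P₂) = 0.716 × 8.314 × ln(589/1540) = -5.72 J/K.

ΔS_gas = -5.72 J/K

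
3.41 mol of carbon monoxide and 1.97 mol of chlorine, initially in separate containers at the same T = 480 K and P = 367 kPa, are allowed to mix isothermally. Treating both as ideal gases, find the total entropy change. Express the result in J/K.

ΔS_mix = 29.4 J/K

Mole fractions: x_A = 3.41/5.38 = 0.634, x_B = 0.366.
ΔS_mix = −R(n_A ln x_A + n_B ln x_B) = −8.314 × (3.41 ln 0.634 + 1.97 ln 0.366) = 29.4 J/K.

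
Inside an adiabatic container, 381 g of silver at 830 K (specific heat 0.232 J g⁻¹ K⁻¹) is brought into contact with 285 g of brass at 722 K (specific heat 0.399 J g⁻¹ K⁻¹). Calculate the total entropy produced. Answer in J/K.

Energy balance: T_f = (m₁c₁T₁ + m₂c₂T₂)/(m₁c₁ + m₂c₂) = 769.23 K.
ΔS₁ = m₁c₁ ln(T_f/T₁) = 88.392 × ln(769.23/830) = -6.72 J/K.
ΔS₂ = m₂c₂ ln(T_f/T₂) = 113.715 × ln(769.23/722) = 7.206 J/K.
ΔS_total = -6.72 + 7.206 = 0.486 J/K.

ΔS_total = 0.486 J/K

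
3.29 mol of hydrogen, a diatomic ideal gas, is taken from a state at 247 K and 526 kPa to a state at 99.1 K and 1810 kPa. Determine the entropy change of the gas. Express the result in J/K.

ΔS = -121 J/K

ΔS = nC_p ln(T₂/T₁) − nR ln(P₂/P₁), with C_p = 7R/2 = 29.1 J mol⁻¹ K⁻¹ for a diatomic ideal gas.
ΔS = 3.29 × [29.1 × ln(99.1/247) − 8.314 × ln(1810/526)] = -121 J/K.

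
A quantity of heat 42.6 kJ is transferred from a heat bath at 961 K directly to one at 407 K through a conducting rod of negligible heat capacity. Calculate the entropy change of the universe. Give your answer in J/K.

ΔS_total = 60.3 J/K

ΔS_hot = −Q/T_H = −42600/961 = -44.329 J/K and ΔS_cold = +Q/T_C = 42600/407 = 104.67 J/K.
ΔS_total = -44.329 + 104.67 = 60.3 J/K, positive as the second law requires.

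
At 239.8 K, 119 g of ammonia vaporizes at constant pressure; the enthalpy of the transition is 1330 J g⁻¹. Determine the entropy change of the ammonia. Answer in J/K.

Heat absorbed by the substance: Q = mL = 119 × 1330 = 158270 J.
At constant T, ΔS = Q_rev/T = 158270 / 239.8 = 660 J/K.

ΔS = 660 J/K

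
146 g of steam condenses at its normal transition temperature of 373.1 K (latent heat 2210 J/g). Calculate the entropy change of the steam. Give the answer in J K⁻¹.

ΔS = -865 J/K

Heat released by the substance: Q = −mL = −146 × 2210 = −322660 J.
At constant T, ΔS = Q_rev/T = −322660 / 373.1 = -865 J/K.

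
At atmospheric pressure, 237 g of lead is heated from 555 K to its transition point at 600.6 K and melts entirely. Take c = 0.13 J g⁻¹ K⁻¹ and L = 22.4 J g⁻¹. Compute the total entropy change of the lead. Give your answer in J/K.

Warming step: ΔS₁ = m c ln(T_tr/T_i) = 237 × 0.13 × ln(600.6/555) = 2.433 J/K.
Phase change: ΔS₂ = +mL/T_tr = 237 × 22.4 / 600.6 = 8.839 J/K.
ΔS_total = (2.433) + (8.839) = 11.3 J/K.

ΔS = 11.3 J/K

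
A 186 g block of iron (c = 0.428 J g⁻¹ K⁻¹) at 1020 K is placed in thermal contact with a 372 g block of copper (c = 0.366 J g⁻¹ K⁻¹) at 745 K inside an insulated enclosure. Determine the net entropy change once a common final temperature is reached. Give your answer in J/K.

Energy balance: T_f = (m₁c₁T₁ + m₂c₂T₂)/(m₁c₁ + m₂c₂) = 846.47 K.
ΔS₁ = m₁c₁ ln(T_f/T₁) = 79.608 × ln(846.47/1020) = -14.846 J/K.
ΔS₂ = m₂c₂ ln(T_f/T₂) = 136.152 × ln(846.47/745) = 17.385 J/K.
ΔS_total = -14.846 + 17.385 = 2.54 J/K.

ΔS_total = 2.54 J/K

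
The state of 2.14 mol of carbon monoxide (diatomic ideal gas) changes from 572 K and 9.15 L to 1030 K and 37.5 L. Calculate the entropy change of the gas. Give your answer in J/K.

Entropy is a state function: ΔS = nC_V ln(T₂/T₁) + nR ln(V₂/V₁), with C_V = 5R/2 = 20.79 J mol⁻¹ K⁻¹ for a diatomic ideal gas.
ΔS = 2.14 × [20.79 × ln(1030/572) + 8.314 × ln(37.5/9.15)] = 51.3 J/K.

ΔS = 51.3 J/K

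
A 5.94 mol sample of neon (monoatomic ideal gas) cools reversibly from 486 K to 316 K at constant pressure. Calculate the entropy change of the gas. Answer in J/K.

At constant pressure, ΔS = nC_p ln(T₂/T₁) with C_p = 5R/2 = 20.79 J mol⁻¹ K⁻¹.
ΔS = 5.94 × 20.79 × ln(316/486) = -53.1 J/K.

ΔS = -53.1 J/K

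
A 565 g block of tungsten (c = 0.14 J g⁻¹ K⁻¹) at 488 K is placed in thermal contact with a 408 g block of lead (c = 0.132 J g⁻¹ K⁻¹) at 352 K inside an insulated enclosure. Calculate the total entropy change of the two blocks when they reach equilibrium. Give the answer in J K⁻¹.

ΔS_total = 1.67 J/K

Energy balance: T_f = (m₁c₁T₁ + m₂c₂T₂)/(m₁c₁ + m₂c₂) = 432.91 K.
ΔS₁ = m₁c₁ ln(T_f/T₁) = 79.1 × ln(432.91/488) = -9.475 J/K.
ΔS₂ = m₂c₂ ln(T_f/T₂) = 53.856 × ln(432.91/352) = 11.14 J/K.
ΔS_total = -9.475 + 11.14 = 1.67 J/K.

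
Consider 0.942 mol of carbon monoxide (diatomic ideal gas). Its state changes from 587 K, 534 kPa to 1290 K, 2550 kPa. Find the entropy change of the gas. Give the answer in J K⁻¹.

ΔS = nC_p ln(T₂/T₁) − nR ln(P₂/P₁), with C_p = 7R/2 = 29.1 J mol⁻¹ K⁻¹ for a diatomic ideal gas.
ΔS = 0.942 × [29.1 × ln(1290/587) − 8.314 × ln(2550/534)] = 9.34 J/K.

ΔS = 9.34 J/K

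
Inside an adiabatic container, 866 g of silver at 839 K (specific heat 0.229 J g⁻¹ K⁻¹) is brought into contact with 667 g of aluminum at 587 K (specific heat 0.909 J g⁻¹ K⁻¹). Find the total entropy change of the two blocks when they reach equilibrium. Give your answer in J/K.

ΔS_total = 10.1 J/K

Energy balance: T_f = (m₁c₁T₁ + m₂c₂T₂)/(m₁c₁ + m₂c₂) = 649.11 K.
ΔS₁ = m₁c₁ ln(T_f/T₁) = 198.314 × ln(649.11/839) = -50.89 J/K.
ΔS₂ = m₂c₂ ln(T_f/T₂) = 606.303 × ln(649.11/587) = 60.98 J/K.
ΔS_total = -50.89 + 60.98 = 10.1 J/K.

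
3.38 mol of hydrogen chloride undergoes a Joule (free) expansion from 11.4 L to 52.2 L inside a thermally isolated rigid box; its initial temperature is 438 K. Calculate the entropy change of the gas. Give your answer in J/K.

ΔS_gas = 42.8 J/K

For an ideal gas in free expansion Q = 0 and W = 0, so T is unchanged.
Entropy is a state function; using a reversible isothermal path, ΔS_gas = nR ln(V₂/V₁) = 3.38 × 8.314 × ln(52.2/11.4) = 42.8 J/K.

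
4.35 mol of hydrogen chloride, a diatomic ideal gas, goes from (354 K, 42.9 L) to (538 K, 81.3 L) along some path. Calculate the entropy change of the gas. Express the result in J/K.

Entropy is a state function: ΔS = nC_V ln(T₂/T₁) + nR ln(V₂/V₁), with C_V = 5R/2 = 20.79 J mol⁻¹ K⁻¹ for a diatomic ideal gas.
ΔS = 4.35 × [20.79 × ln(538/354) + 8.314 × ln(81.3/42.9)] = 61 J/K.

ΔS = 61 J/K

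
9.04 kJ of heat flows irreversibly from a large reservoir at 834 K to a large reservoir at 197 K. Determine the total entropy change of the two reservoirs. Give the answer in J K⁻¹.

ΔS_hot = −Q/T_H = −9040/834 = -10.84 J/K and ΔS_cold = +Q/T_C = 9040/197 = 45.89 J/K.
ΔS_total = -10.84 + 45.89 = 35 J/K, positive as the second law requires.

ΔS_total = 35 J/K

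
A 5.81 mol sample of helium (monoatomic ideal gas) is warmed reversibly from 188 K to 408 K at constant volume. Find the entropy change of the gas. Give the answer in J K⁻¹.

ΔS = 56.1 J/K

At constant volume, ΔS = nC_V ln(T₂/T₁) with C_V = 3R/2 = 12.47 J mol⁻¹ K⁻¹.
ΔS = 5.81 × 12.47 × ln(408/188) = 56.1 J/K.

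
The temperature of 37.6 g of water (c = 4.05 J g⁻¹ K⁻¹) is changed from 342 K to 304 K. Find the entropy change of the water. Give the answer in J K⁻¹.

ΔS = ∫dQ_rev/T = m c ln(T₂/T₁) = 37.6 × 4.05 × ln(304/342) = -17.9 J/K.

ΔS = -17.9 J/K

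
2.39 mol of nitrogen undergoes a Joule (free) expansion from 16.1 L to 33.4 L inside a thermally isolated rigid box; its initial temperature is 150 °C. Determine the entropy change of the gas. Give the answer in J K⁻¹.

For an ideal gas in free expansion Q = 0 and W = 0, so T is unchanged.
Entropy is a state function; using a reversible isothermal path, ΔS_gas = nR ln(V₂/V₁) = 2.39 × 8.314 × ln(33.4/16.1) = 14.5 J/K.

ΔS_gas = 14.5 J/K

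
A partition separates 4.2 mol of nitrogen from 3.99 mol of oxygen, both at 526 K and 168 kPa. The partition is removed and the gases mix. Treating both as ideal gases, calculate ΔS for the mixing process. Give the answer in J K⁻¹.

ΔS_mix = 47.2 J/K

Mole fractions: x_A = 4.2/8.19 = 0.513, x_B = 0.487.
ΔS_mix = −R(n_A ln x_A + n_B ln x_B) = −8.314 × (4.2 ln 0.513 + 3.99 ln 0.487) = 47.2 J/K.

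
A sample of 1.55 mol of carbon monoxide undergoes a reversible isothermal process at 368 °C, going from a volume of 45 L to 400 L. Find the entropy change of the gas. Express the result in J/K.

ΔS_gas = 28.2 J/K

For an isothermal ideal gas ΔS_gas = nR ln(V₂/V₁) = 1.55 × 8.314 × ln(400/45) = 28.2 J/K.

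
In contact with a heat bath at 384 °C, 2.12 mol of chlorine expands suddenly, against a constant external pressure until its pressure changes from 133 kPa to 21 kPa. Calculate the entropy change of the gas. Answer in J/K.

ΔS_gas = 32.5 J/K

Entropy is a state function, so ΔS_gas depends only on the end states.
For an isothermal ideal gas ΔS_gas = nR ln(P₁/P₂) = 2.12 × 8.314 × ln(133/21) = 32.5 J/K.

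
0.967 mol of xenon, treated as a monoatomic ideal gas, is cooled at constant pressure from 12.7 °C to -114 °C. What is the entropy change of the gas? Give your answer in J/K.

In kelvin: T₁ = 285.85 K, T₂ = 159.15 K. At constant pressure, ΔS = nC_p ln(T₂/T₁) with C_p = 5R/2 = 20.79 J mol⁻¹ K⁻¹.
ΔS = 0.967 × 20.79 × ln(159.15/285.85) = -11.8 J/K.

ΔS = -11.8 J/K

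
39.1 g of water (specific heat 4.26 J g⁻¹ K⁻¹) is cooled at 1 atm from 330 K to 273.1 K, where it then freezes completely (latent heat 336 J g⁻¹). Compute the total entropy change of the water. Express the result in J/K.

Cooling step: ΔS₁ = m c ln(T_tr/T_i) = 39.1 × 4.26 × ln(273.1/330) = -31.52 J/K.
Phase change: ΔS₂ = −mL/T_tr = −39.1 × 336 / 273.1 = -48.11 J/K.
ΔS_total = (-31.52) + (-48.11) = -79.6 J/K.

ΔS = -79.6 J/K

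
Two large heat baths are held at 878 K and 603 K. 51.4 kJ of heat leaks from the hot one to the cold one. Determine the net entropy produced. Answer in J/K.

ΔS_total = 26.7 J/K

ΔS_hot = −Q/T_H = −51400/878 = -58.54 J/K and ΔS_cold = +Q/T_C = 51400/603 = 85.24 J/K.
ΔS_total = -58.54 + 85.24 = 26.7 J/K, positive as the second law requires.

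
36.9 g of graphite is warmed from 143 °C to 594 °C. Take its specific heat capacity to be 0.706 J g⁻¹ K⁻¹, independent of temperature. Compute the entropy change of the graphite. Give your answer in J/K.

ΔS = 19.1 J/K

In kelvin: T₁ = 416.15 K, T₂ = 867.15 K. ΔS = ∫dQ_rev/T = m c ln(T₂/T₁) = 36.9 × 0.706 × ln(867.15/416.15) = 19.1 J/K.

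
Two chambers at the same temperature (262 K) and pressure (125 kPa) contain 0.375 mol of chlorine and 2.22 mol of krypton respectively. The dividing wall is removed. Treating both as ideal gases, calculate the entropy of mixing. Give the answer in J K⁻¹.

ΔS_mix = 8.91 J/K

Mole fractions: x_A = 0.375/2.6 = 0.145, x_B = 0.855.
ΔS_mix = −R(n_A ln x_A + n_B ln x_B) = −8.314 × (0.375 ln 0.145 + 2.22 ln 0.855) = 8.91 J/K.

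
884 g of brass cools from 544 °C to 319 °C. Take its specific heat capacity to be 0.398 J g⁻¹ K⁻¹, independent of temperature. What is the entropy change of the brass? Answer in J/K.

ΔS = -113 J/K

In kelvin: T₁ = 817.15 K, T₂ = 592.15 K. ΔS = ∫dQ_rev/T = m c ln(T₂/T₁) = 884 × 0.398 × ln(592.15/817.15) = -113 J/K.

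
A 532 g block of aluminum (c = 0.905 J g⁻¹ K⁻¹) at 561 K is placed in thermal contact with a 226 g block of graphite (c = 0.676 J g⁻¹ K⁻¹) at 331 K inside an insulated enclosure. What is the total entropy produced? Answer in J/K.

ΔS_total = 14.7 J/K

Energy balance: T_f = (m₁c₁T₁ + m₂c₂T₂)/(m₁c₁ + m₂c₂) = 505.6 K.
ΔS₁ = m₁c₁ ln(T_f/T₁) = 481.46 × ln(505.6/561) = -50.06 J/K.
ΔS₂ = m₂c₂ ln(T_f/T₂) = 152.776 × ln(505.6/331) = 64.72 J/K.
ΔS_total = -50.06 + 64.72 = 14.7 J/K.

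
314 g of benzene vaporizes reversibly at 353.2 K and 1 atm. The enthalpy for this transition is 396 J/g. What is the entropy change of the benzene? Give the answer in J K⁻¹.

Heat absorbed by the substance: Q = mL = 314 × 396 = 124344 J.
At constant T, ΔS = Q_rev/T = 124344 / 353.2 = 352 J/K.

ΔS = 352 J/K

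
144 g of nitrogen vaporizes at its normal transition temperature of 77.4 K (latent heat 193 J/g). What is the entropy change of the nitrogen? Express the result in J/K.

Heat absorbed by the substance: Q = mL = 144 × 193 = 27792 J.
At constant T, ΔS = Q_rev/T = 27792 / 77.4 = 359 J/K.

ΔS = 359 J/K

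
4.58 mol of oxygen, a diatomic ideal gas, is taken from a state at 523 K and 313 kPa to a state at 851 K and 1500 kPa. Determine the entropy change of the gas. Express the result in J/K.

ΔS = 5.21 J/K

ΔS = nC_p ln(T₂/T₁) − nR ln(P₂/P₁), with C_p = 7R/2 = 29.1 J mol⁻¹ K⁻¹ for a diatomic ideal gas.
ΔS = 4.58 × [29.1 × ln(851/523) − 8.314 × ln(1500/313)] = 5.21 J/K.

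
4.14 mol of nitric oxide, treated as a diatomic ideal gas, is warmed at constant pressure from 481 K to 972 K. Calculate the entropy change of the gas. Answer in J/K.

ΔS = 84.7 J/K

At constant pressure, ΔS = nC_p ln(T₂/T₁) with C_p = 7R/2 = 29.1 J mol⁻¹ K⁻¹.
ΔS = 4.14 × 29.1 × ln(972/481) = 84.7 J/K.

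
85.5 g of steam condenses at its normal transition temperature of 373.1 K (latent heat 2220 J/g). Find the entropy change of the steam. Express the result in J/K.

ΔS = -509 J/K

Heat released by the substance: Q = −mL = −85.5 × 2220 = −189810 J.
At constant T, ΔS = Q_rev/T = −189810 / 373.1 = -509 J/K.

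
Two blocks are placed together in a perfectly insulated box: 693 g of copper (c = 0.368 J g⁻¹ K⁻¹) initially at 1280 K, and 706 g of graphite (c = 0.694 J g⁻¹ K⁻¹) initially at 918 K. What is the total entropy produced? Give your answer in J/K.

Energy balance: T_f = (m₁c₁T₁ + m₂c₂T₂)/(m₁c₁ + m₂c₂) = 1041.9 K.
ΔS₁ = m₁c₁ ln(T_f/T₁) = 255.024 × ln(1041.9/1280) = -52.48 J/K.
ΔS₂ = m₂c₂ ln(T_f/T₂) = 489.964 × ln(1041.9/918) = 62.04 J/K.
ΔS_total = -52.48 + 62.04 = 9.56 J/K.

ΔS_total = 9.56 J/K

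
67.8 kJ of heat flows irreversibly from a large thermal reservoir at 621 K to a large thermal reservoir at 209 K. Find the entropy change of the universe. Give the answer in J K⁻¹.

ΔS_hot = −Q/T_H = −67800/621 = -109.2 J/K and ΔS_cold = +Q/T_C = 67800/209 = 324.4 J/K.
ΔS_total = -109.2 + 324.4 = 215 J/K, positive as the second law requires.

ΔS_total = 215 J/K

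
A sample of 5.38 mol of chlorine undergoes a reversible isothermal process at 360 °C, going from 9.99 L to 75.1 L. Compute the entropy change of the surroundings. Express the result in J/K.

ΔS_surr = -90.2 J/K

For an isothermal ideal gas ΔS_gas = nR ln(V₂/V₁) = 5.38 × 8.314 × ln(75.1/9.99) = 90.2 J/K.
The process is reversible, so ΔS_surr = −ΔS_gas = -90.2 J/K and ΔS_universe = 0.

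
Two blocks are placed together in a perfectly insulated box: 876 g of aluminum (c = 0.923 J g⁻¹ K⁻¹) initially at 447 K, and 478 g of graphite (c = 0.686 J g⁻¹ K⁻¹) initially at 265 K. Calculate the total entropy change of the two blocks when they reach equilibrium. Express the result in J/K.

Energy balance: T_f = (m₁c₁T₁ + m₂c₂T₂)/(m₁c₁ + m₂c₂) = 394.49 K.
ΔS₁ = m₁c₁ ln(T_f/T₁) = 808.548 × ln(394.49/447) = -101.05 J/K.
ΔS₂ = m₂c₂ ln(T_f/T₂) = 327.908 × ln(394.49/265) = 130.46 J/K.
ΔS_total = -101.05 + 130.46 = 29.4 J/K.

ΔS_total = 29.4 J/K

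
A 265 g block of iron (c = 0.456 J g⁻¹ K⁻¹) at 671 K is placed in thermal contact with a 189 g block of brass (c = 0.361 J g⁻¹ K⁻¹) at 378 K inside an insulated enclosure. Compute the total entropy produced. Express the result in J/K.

Energy balance: T_f = (m₁c₁T₁ + m₂c₂T₂)/(m₁c₁ + m₂c₂) = 565.27 K.
ΔS₁ = m₁c₁ ln(T_f/T₁) = 120.84 × ln(565.27/671) = -20.721 J/K.
ΔS₂ = m₂c₂ ln(T_f/T₂) = 68.229 × ln(565.27/378) = 27.455 J/K.
ΔS_total = -20.721 + 27.455 = 6.73 J/K.

ΔS_total = 6.73 J/K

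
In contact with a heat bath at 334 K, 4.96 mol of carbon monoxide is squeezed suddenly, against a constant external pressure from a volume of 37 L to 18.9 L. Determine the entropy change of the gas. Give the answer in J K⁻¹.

Entropy is a state function, so ΔS_gas depends only on the end states.
For an isothermal ideal gas ΔS_gas = nR ln(V₂/V₁) = 4.96 × 8.314 × ln(18.9/37) = -27.7 J/K.

ΔS_gas = -27.7 J/K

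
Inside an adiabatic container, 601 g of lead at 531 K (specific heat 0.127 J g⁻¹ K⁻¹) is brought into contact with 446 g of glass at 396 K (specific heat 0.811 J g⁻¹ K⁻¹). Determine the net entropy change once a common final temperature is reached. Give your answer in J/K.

Energy balance: T_f = (m₁c₁T₁ + m₂c₂T₂)/(m₁c₁ + m₂c₂) = 419.52 K.
ΔS₁ = m₁c₁ ln(T_f/T₁) = 76.327 × ln(419.52/531) = -17.986 J/K.
ΔS₂ = m₂c₂ ln(T_f/T₂) = 361.706 × ln(419.52/396) = 20.873 J/K.
ΔS_total = -17.986 + 20.873 = 2.89 J/K.

ΔS_total = 2.89 J/K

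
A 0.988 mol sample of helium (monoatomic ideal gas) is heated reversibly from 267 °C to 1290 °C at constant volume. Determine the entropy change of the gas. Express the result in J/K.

ΔS = 13.1 J/K

In kelvin: T₁ = 540.15 K, T₂ = 1563.15 K. At constant volume, ΔS = nC_V ln(T₂/T₁) with C_V = 3R/2 = 12.47 J mol⁻¹ K⁻¹.
ΔS = 0.988 × 12.47 × ln(1563.15/540.15) = 13.1 J/K.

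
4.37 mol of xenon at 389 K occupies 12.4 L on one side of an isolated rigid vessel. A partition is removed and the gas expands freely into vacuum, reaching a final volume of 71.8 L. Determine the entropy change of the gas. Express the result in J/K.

No heat is exchanged and no work is done, so the ideal-gas temperature stays constant.
Entropy is a state function; using a reversible isothermal path, ΔS_gas = nR ln(V₂/V₁) = 4.37 × 8.314 × ln(71.8/12.4) = 63.8 J/K.

ΔS_gas = 63.8 J/K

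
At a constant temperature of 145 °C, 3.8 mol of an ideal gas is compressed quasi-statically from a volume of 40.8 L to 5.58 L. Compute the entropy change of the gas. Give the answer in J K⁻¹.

For an isothermal ideal gas ΔS_gas = nR ln(V₂/V₁) = 3.8 × 8.314 × ln(5.58/40.8) = -62.9 J/K.

ΔS_gas = -62.9 J/K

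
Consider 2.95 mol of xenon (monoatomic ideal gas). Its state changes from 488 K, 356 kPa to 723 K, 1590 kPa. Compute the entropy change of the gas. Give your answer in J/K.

ΔS = nC_p ln(T₂/T₁) − nR ln(P₂/P₁), with C_p = 5R/2 = 20.79 J mol⁻¹ K⁻¹ for a monoatomic ideal gas.
ΔS = 2.95 × [20.79 × ln(723/488) − 8.314 × ln(1590/356)] = -12.6 J/K.

ΔS = -12.6 J/K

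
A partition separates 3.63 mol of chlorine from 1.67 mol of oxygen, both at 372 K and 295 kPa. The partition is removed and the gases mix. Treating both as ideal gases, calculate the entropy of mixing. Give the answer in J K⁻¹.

ΔS_mix = 27.5 J/K

Mole fractions: x_A = 3.63/5.3 = 0.685, x_B = 0.315.
ΔS_mix = −R(n_A ln x_A + n_B ln x_B) = −8.314 × (3.63 ln 0.685 + 1.67 ln 0.315) = 27.5 J/K.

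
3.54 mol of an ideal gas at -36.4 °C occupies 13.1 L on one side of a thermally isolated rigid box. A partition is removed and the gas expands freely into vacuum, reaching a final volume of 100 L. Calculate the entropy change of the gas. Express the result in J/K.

ΔS_gas = 59.8 J/K

For an ideal gas in free expansion Q = 0 and W = 0, so T is unchanged.
Entropy is a state function; using a reversible isothermal path, ΔS_gas = nR ln(V₂/V₁) = 3.54 × 8.314 × ln(100/13.1) = 59.8 J/K.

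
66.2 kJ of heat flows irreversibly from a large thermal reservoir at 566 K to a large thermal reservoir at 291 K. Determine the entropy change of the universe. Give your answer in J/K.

ΔS_hot = −Q/T_H = −66200/566 = -116.96 J/K and ΔS_cold = +Q/T_C = 66200/291 = 227.49 J/K.
ΔS_total = -116.96 + 227.49 = 111 J/K, positive as the second law requires.

ΔS_total = 111 J/K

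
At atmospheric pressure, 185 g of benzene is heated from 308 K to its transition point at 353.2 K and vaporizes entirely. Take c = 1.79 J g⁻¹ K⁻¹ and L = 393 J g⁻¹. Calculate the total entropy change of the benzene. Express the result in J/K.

Warming step: ΔS₁ = m c ln(T_tr/T_i) = 185 × 1.79 × ln(353.2/308) = 45.35 J/K.
Phase change: ΔS₂ = +mL/T_tr = 185 × 393 / 353.2 = 205.8 J/K.
ΔS_total = (45.35) + (205.8) = 251 J/K.

ΔS = 251 J/K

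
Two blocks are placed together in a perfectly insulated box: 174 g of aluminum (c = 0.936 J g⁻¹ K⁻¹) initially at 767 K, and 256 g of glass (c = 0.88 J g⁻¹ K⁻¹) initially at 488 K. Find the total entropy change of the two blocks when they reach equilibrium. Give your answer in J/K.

Energy balance: T_f = (m₁c₁T₁ + m₂c₂T₂)/(m₁c₁ + m₂c₂) = 605.07 K.
ΔS₁ = m₁c₁ ln(T_f/T₁) = 162.864 × ln(605.07/767) = -38.62 J/K.
ΔS₂ = m₂c₂ ln(T_f/T₂) = 225.28 × ln(605.07/488) = 48.44 J/K.
ΔS_total = -38.62 + 48.44 = 9.82 J/K.

ΔS_total = 9.82 J/K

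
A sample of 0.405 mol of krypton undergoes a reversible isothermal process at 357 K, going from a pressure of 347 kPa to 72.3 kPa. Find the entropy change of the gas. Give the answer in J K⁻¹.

For an isothermal ideal gas ΔS_gas = nR ln(P₁/P₂) = 0.405 × 8.314 × ln(347/72.3) = 5.28 J/K.

ΔS_gas = 5.28 J/K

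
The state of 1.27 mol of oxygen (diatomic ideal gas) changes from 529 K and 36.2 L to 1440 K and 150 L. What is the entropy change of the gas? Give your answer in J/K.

Entropy is a state function: ΔS = nC_V ln(T₂/T₁) + nR ln(V₂/V₁), with C_V = 5R/2 = 20.79 J mol⁻¹ K⁻¹ for a diatomic ideal gas.
ΔS = 1.27 × [20.79 × ln(1440/529) + 8.314 × ln(150/36.2)] = 41.4 J/K.

ΔS = 41.4 J/K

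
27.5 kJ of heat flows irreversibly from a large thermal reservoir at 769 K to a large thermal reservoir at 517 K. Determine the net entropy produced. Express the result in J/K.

ΔS_hot = −Q/T_H = −27500/769 = -35.76 J/K and ΔS_cold = +Q/T_C = 27500/517 = 53.19 J/K.
ΔS_total = -35.76 + 53.19 = 17.4 J/K, positive as the second law requires.

ΔS_total = 17.4 J/K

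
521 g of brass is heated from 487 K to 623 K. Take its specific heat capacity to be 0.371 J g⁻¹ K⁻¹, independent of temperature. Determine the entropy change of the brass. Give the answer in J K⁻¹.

ΔS = ∫dQ_rev/T = m c ln(T₂/T₁) = 521 × 0.371 × ln(623/487) = 47.6 J/K.

ΔS = 47.6 J/K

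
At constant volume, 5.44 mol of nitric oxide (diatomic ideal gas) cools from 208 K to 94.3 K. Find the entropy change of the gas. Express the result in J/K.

ΔS = -89.4 J/K

At constant volume, ΔS = nC_V ln(T₂/T₁) with C_V = 5R/2 = 20.79 J mol⁻¹ K⁻¹.
ΔS = 5.44 × 20.79 × ln(94.3/208) = -89.4 J/K.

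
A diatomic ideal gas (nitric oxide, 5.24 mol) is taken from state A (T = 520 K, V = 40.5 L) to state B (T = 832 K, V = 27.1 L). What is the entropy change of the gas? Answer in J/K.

ΔS = 33.7 J/K

Entropy is a state function: ΔS = nC_V ln(T₂/T₁) + nR ln(V₂/V₁), with C_V = 5R/2 = 20.79 J mol⁻¹ K⁻¹ for a diatomic ideal gas.
ΔS = 5.24 × [20.79 × ln(832/520) + 8.314 × ln(27.1/40.5)] = 33.7 J/K.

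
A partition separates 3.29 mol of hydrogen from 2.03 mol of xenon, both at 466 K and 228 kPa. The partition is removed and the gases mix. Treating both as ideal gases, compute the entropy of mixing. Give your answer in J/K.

Mole fractions: x_A = 3.29/5.32 = 0.618, x_B = 0.382.
ΔS_mix = −R(n_A ln x_A + n_B ln x_B) = −8.314 × (3.29 ln 0.618 + 2.03 ln 0.382) = 29.4 J/K.

ΔS_mix = 29.4 J/K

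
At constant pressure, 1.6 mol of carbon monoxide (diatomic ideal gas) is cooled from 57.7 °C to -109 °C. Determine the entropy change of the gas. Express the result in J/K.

In kelvin: T₁ = 330.85 K, T₂ = 164.15 K. At constant pressure, ΔS = nC_p ln(T₂/T₁) with C_p = 7R/2 = 29.1 J mol⁻¹ K⁻¹.
ΔS = 1.6 × 29.1 × ln(164.15/330.85) = -32.6 J/K.

ΔS = -32.6 J/K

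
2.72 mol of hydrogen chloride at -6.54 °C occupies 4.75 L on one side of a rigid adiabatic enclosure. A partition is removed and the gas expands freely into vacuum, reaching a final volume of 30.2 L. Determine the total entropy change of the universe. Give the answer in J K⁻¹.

For an ideal gas in free expansion Q = 0 and W = 0, so T is unchanged.
Entropy is a state function; using a reversible isothermal path, ΔS_gas = nR ln(V₂/V₁) = 2.72 × 8.314 × ln(30.2/4.75) = 41.8 J/K.
The insulated surroundings exchange no heat, so ΔS_surr = 0 and ΔS_universe = ΔS_gas.

ΔS_universe = 41.8 J/K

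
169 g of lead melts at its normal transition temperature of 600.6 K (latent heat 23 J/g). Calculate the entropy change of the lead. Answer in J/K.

Heat absorbed by the substance: Q = mL = 169 × 23 = 3887 J.
At constant T, ΔS = Q_rev/T = 3887 / 600.6 = 6.47 J/K.

ΔS = 6.47 J/K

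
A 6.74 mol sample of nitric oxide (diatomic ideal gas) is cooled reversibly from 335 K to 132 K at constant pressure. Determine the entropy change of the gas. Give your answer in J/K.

At constant pressure, ΔS = nC_p ln(T₂/T₁) with C_p = 7R/2 = 29.1 J mol⁻¹ K⁻¹.
ΔS = 6.74 × 29.1 × ln(132/335) = -183 J/K.

ΔS = -183 J/K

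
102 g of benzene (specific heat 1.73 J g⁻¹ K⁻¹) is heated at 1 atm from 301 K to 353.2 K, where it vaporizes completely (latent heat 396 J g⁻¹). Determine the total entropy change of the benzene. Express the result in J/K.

ΔS = 143 J/K

Warming step: ΔS₁ = m c ln(T_tr/T_i) = 102 × 1.73 × ln(353.2/301) = 28.22 J/K.
Phase change: ΔS₂ = +mL/T_tr = 102 × 396 / 353.2 = 114.4 J/K.
ΔS_total = (28.22) + (114.4) = 143 J/K.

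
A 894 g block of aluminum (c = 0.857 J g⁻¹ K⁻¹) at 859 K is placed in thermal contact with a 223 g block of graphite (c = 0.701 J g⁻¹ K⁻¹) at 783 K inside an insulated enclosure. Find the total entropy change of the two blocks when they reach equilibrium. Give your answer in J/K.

Energy balance: T_f = (m₁c₁T₁ + m₂c₂T₂)/(m₁c₁ + m₂c₂) = 846.12 K.
ΔS₁ = m₁c₁ ln(T_f/T₁) = 766.158 × ln(846.12/859) = -11.574 J/K.
ΔS₂ = m₂c₂ ln(T_f/T₂) = 156.323 × ln(846.12/783) = 12.12 J/K.
ΔS_total = -11.574 + 12.12 = 0.546 J/K.

ΔS_total = 0.546 J/K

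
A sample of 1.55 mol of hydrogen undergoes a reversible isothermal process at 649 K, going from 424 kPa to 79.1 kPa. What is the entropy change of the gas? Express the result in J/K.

ΔS_gas = 21.6 J/K

For an isothermal ideal gas ΔS_gas = nR ln(P₁/P₂) = 1.55 × 8.314 × ln(424/79.1) = 21.6 J/K.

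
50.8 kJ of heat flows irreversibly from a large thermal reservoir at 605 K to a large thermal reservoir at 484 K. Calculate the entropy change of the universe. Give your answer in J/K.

ΔS_total = 21 J/K

ΔS_hot = −Q/T_H = −50800/605 = -83.97 J/K and ΔS_cold = +Q/T_C = 50800/484 = 105 J/K.
ΔS_total = -83.97 + 105 = 21 J/K, positive as the second law requires.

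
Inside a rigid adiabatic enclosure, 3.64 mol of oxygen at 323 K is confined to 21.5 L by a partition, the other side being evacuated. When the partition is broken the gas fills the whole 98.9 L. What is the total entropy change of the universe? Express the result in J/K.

No heat is exchanged and no work is done, so the ideal-gas temperature stays constant.
Entropy is a state function; using a reversible isothermal path, ΔS_gas = nR ln(V₂/V₁) = 3.64 × 8.314 × ln(98.9/21.5) = 46.2 J/K.
The insulated surroundings exchange no heat, so ΔS_surr = 0 and ΔS_universe = ΔS_gas.

ΔS_universe = 46.2 J/K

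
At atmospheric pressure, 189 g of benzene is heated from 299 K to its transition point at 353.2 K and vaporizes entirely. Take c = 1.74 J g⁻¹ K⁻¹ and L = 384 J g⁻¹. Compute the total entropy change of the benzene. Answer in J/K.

Warming step: ΔS₁ = m c ln(T_tr/T_i) = 189 × 1.74 × ln(353.2/299) = 54.79 J/K.
Phase change: ΔS₂ = +mL/T_tr = 189 × 384 / 353.2 = 205.5 J/K.
ΔS_total = (54.79) + (205.5) = 260 J/K.

ΔS = 260 J/K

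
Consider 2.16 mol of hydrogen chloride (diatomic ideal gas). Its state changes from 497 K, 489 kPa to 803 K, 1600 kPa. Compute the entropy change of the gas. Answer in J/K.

ΔS = 8.87 J/K

ΔS = nC_p ln(T₂/T₁) − nR ln(P₂/P₁), with C_p = 7R/2 = 29.1 J mol⁻¹ K⁻¹ for a diatomic ideal gas.
ΔS = 2.16 × [29.1 × ln(803/497) − 8.314 × ln(1600/489)] = 8.87 J/K.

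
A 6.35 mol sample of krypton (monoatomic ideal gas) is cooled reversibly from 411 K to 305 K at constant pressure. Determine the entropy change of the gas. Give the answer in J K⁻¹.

ΔS = -39.4 J/K

At constant pressure, ΔS = nC_p ln(T₂/T₁) with C_p = 5R/2 = 20.79 J mol⁻¹ K⁻¹.
ΔS = 6.35 × 20.79 × ln(305/411) = -39.4 J/K.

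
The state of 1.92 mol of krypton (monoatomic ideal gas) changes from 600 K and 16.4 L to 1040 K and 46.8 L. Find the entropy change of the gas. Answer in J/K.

Entropy is a state function: ΔS = nC_V ln(T₂/T₁) + nR ln(V₂/V₁), with C_V = 3R/2 = 12.47 J mol⁻¹ K⁻¹ for a monoatomic ideal gas.
ΔS = 1.92 × [12.47 × ln(1040/600) + 8.314 × ln(46.8/16.4)] = 29.9 J/K.

ΔS = 29.9 J/K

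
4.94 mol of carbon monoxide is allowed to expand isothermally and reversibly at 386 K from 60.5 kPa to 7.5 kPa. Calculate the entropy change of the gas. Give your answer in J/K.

ΔS_gas = 85.7 J/K

For an isothermal ideal gas ΔS_gas = nR ln(P₁/P₂) = 4.94 × 8.314 × ln(60.5/7.5) = 85.7 J/K.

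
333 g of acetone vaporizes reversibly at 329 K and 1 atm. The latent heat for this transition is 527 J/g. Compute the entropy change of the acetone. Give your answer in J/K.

ΔS = 533 J/K

Heat absorbed by the substance: Q = mL = 333 × 527 = 175491 J.
At constant T, ΔS = Q_rev/T = 175491 / 329 = 533 J/K.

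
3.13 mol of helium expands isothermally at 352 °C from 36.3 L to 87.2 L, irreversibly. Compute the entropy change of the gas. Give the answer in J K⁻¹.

ΔS_gas = 22.8 J/K

Entropy is a state function, so ΔS_gas depends only on the end states.
For an isothermal ideal gas ΔS_gas = nR ln(V₂/V₁) = 3.13 × 8.314 × ln(87.2/36.3) = 22.8 J/K.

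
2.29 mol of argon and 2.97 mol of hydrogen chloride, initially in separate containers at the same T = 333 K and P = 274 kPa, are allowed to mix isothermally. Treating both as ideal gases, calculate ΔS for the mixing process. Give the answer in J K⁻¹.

Mole fractions: x_A = 2.29/5.26 = 0.435, x_B = 0.565.
ΔS_mix = −R(n_A ln x_A + n_B ln x_B) = −8.314 × (2.29 ln 0.435 + 2.97 ln 0.565) = 29.9 J/K.

ΔS_mix = 29.9 J/K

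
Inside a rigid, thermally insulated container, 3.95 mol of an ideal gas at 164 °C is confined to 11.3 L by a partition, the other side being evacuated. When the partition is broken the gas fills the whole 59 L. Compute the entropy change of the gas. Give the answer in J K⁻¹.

For an ideal gas in free expansion Q = 0 and W = 0, so T is unchanged.
Entropy is a state function; using a reversible isothermal path, ΔS_gas = nR ln(V₂/V₁) = 3.95 × 8.314 × ln(59/11.3) = 54.3 J/K.

ΔS_gas = 54.3 J/K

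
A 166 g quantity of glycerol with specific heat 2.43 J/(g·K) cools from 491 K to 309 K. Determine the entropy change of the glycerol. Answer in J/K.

ΔS = -187 J/K

ΔS = ∫dQ_rev/T = m c ln(T₂/T₁) = 166 × 2.43 × ln(309/491) = -187 J/K.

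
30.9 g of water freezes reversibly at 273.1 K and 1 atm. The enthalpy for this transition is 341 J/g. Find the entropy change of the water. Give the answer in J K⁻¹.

Heat released by the substance: Q = −mL = −30.9 × 341 = −10536.9 J.
At constant T, ΔS = Q_rev/T = −10536.9 / 273.1 = -38.6 J/K.

ΔS = -38.6 J/K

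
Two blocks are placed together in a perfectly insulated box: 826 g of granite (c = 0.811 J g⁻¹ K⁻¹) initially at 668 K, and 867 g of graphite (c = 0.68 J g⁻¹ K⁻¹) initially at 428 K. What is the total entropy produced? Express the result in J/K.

ΔS_total = 30.5 J/K

Energy balance: T_f = (m₁c₁T₁ + m₂c₂T₂)/(m₁c₁ + m₂c₂) = 555.65 K.
ΔS₁ = m₁c₁ ln(T_f/T₁) = 669.886 × ln(555.65/668) = -123.4 J/K.
ΔS₂ = m₂c₂ ln(T_f/T₂) = 589.56 × ln(555.65/428) = 153.9 J/K.
ΔS_total = -123.4 + 153.9 = 30.5 J/K.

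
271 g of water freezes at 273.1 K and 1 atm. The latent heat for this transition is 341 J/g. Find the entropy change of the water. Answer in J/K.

Heat released by the substance: Q = −mL = −271 × 341 = −92411 J.
At constant T, ΔS = Q_rev/T = −92411 / 273.1 = -338 J/K.

ΔS = -338 J/K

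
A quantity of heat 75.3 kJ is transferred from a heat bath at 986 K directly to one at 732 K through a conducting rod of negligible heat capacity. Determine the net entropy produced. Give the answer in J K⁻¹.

ΔS_hot = −Q/T_H = −75300/986 = -76.37 J/K and ΔS_cold = +Q/T_C = 75300/732 = 102.9 J/K.
ΔS_total = -76.37 + 102.9 = 26.5 J/K, positive as the second law requires.

ΔS_total = 26.5 J/K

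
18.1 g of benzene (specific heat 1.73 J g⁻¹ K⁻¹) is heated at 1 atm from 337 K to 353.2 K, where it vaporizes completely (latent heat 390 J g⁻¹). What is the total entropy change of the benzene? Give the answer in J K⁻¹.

Warming step: ΔS₁ = m c ln(T_tr/T_i) = 18.1 × 1.73 × ln(353.2/337) = 1.47 J/K.
Phase change: ΔS₂ = +mL/T_tr = 18.1 × 390 / 353.2 = 19.99 J/K.
ΔS_total = (1.47) + (19.99) = 21.5 J/K.

ΔS = 21.5 J/K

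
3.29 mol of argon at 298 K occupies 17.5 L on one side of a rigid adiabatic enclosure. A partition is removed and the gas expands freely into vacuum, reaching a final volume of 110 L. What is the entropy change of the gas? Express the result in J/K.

For an ideal gas in free expansion Q = 0 and W = 0, so T is unchanged.
Entropy is a state function; using a reversible isothermal path, ΔS_gas = nR ln(V₂/V₁) = 3.29 × 8.314 × ln(110/17.5) = 50.3 J/K.

ΔS_gas = 50.3 J/K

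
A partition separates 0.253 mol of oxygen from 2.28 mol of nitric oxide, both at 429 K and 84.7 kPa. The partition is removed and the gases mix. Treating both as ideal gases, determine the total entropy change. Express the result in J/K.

Mole fractions: x_A = 0.253/2.53 = 0.0999, x_B = 0.9.
ΔS_mix = −R(n_A ln x_A + n_B ln x_B) = −8.314 × (0.253 ln 0.0999 + 2.28 ln 0.9) = 6.84 J/K.

ΔS_mix = 6.84 J/K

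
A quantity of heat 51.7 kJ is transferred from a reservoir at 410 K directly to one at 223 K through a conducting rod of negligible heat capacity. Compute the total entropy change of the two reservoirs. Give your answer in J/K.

ΔS_total = 106 J/K

ΔS_hot = −Q/T_H = −51700/410 = -126.1 J/K and ΔS_cold = +Q/T_C = 51700/223 = 231.8 J/K.
ΔS_total = -126.1 + 231.8 = 106 J/K, positive as the second law requires.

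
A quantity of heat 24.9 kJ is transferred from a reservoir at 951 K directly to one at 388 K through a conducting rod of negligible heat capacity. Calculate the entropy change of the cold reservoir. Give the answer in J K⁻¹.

The cold reservoir gains heat Q, so ΔS_cold = +Q/T_C = 24900/388 = 64.2 J/K.

ΔS_cold = 64.2 J/K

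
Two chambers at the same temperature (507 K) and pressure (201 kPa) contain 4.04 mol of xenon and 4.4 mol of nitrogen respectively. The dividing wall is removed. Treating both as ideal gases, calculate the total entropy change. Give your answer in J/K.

ΔS_mix = 48.6 J/K

Mole fractions: x_A = 4.04/8.44 = 0.479, x_B = 0.521.
ΔS_mix = −R(n_A ln x_A + n_B ln x_B) = −8.314 × (4.04 ln 0.479 + 4.4 ln 0.521) = 48.6 J/K.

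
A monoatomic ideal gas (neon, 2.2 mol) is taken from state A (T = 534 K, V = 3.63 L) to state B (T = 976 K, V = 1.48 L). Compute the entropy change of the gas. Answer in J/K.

ΔS = 0.136 J/K

Entropy is a state function: ΔS = nC_V ln(T₂/T₁) + nR ln(V₂/V₁), with C_V = 3R/2 = 12.47 J mol⁻¹ K⁻¹ for a monoatomic ideal gas.
ΔS = 2.2 × [12.47 × ln(976/534) + 8.314 × ln(1.48/3.63)] = 0.136 J/K.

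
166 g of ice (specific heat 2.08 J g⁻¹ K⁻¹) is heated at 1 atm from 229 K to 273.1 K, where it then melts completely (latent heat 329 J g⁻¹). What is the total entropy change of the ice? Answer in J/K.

ΔS = 261 J/K

Warming step: ΔS₁ = m c ln(T_tr/T_i) = 166 × 2.08 × ln(273.1/229) = 60.81 J/K.
Phase change: ΔS₂ = +mL/T_tr = 166 × 329 / 273.1 = 200 J/K.
ΔS_total = (60.81) + (200) = 261 J/K.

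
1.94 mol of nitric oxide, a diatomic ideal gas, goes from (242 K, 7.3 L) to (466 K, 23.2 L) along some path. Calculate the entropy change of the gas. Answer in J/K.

Entropy is a state function: ΔS = nC_V ln(T₂/T₁) + nR ln(V₂/V₁), with C_V = 5R/2 = 20.79 J mol⁻¹ K⁻¹ for a diatomic ideal gas.
ΔS = 1.94 × [20.79 × ln(466/242) + 8.314 × ln(23.2/7.3)] = 45.1 J/K.

ΔS = 45.1 J/K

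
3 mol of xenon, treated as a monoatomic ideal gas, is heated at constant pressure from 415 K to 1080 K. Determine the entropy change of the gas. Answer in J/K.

At constant pressure, ΔS = nC_p ln(T₂/T₁) with C_p = 5R/2 = 20.79 J mol⁻¹ K⁻¹.
ΔS = 3 × 20.79 × ln(1080/415) = 59.6 J/K.

ΔS = 59.6 J/K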